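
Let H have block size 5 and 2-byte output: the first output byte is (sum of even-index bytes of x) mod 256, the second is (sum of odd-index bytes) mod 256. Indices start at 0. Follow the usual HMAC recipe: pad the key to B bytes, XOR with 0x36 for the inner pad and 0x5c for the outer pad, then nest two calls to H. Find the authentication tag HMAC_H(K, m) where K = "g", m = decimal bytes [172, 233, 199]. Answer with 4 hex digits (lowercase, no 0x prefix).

d25e

Key "g" = 67 is 1 byte ≤ B = 5; zero-pad to 5 bytes: K' = 67 00 00 00 00.
K' ⊕ ipad = 51 36 36 36 36.  K' ⊕ opad = 3b 5c 5c 5c 5c.
Inner input = (K'⊕ipad) ∥ m = 51 36 36 36 36 ∥ ac e9 c7.
Inner hash: even-index sum = 422 mod 256 = 166; odd-index sum = 479 mod 256 = 223 → a6 df.
Outer input = (K'⊕opad) ∥ inner = 3b 5c 5c 5c 5c ∥ a6 df.
Outer hash (tag): even-index sum = 466 mod 256 = 210; odd-index sum = 350 mod 256 = 94 → d2 5e.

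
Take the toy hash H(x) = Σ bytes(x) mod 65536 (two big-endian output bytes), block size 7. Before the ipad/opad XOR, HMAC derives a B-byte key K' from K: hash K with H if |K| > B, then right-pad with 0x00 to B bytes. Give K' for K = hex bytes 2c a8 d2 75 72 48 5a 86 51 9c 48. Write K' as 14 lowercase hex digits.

|K| = 11 > B = 7, so first hash the key.
H(K): sum = 44+168+210+117+114+72+90+134+81+156+72 = 1258 → 04 ea.
Zero-pad H(K) = 04 ea to 7 bytes: K' = 04 ea 00 00 00 00 00.

04ea0000000000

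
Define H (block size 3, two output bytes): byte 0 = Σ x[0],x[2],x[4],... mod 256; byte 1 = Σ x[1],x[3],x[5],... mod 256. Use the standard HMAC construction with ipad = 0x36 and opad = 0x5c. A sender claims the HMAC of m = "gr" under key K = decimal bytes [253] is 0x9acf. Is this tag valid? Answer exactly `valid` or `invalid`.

Key decimal bytes [253] = fd is 1 byte ≤ B = 3; zero-pad to 3 bytes: K' = fd 00 00.
K' ⊕ ipad = cb 36 36; K' ⊕ opad = a1 5c 5c.
Inner hash: even-index sum = 371 mod 256 = 115; odd-index sum = 157 mod 256 = 157 → 73 9d.
Outer hash (recomputed tag): even-index sum = 410 mod 256 = 154; odd-index sum = 207 mod 256 = 207 → 9a cf.
Recomputed tag = 9acf; claimed = 9acf → match.

valid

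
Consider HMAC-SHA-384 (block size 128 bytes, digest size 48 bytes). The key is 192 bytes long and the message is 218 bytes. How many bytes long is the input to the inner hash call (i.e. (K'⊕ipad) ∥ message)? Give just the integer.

Key is 192 > 128 bytes, so it is hashed to 48 bytes then zero-padded to 128: |K'| = 128.
Inner input = (K'⊕ipad) ∥ m → 128 + 218 = 346 bytes.

346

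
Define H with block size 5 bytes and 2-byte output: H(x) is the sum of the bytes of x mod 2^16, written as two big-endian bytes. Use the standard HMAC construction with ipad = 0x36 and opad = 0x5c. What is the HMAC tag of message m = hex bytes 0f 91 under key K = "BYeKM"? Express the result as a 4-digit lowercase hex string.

0154

Key "BYeKM" = 42 59 65 4b 4d is exactly B = 5 bytes: K' = 42 59 65 4b 4d.
K' ⊕ ipad = 74 6f 53 7d 7b.  K' ⊕ opad = 1e 05 39 17 11.
Inner input = (K'⊕ipad) ∥ m = 74 6f 53 7d 7b ∥ 0f 91.
Inner hash: sum = 116+111+83+125+123+15+145 = 718 → 02 ce.
Outer input = (K'⊕opad) ∥ inner = 1e 05 39 17 11 ∥ 02 ce.
Outer hash (tag): sum = 30+5+57+23+17+2+206 = 340 → 01 54.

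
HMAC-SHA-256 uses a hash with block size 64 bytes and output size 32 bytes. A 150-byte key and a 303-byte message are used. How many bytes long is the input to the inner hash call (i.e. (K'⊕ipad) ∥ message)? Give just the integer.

367

Key is 150 > 64 bytes, so it is hashed to 32 bytes then zero-padded to 64: |K'| = 64.
Inner input = (K'⊕ipad) ∥ m → 64 + 303 = 367 bytes.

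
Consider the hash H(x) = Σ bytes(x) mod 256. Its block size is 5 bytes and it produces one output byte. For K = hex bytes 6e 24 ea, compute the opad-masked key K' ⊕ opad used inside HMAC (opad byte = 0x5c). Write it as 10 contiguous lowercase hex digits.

Key hex bytes 6e 24 ea is 3 bytes ≤ B = 5; zero-pad to 5 bytes: K' = 6e 24 ea 00 00.
XOR each byte with 0x5c: 6e⊕5c=32, 24⊕5c=78, ea⊕5c=b6, 00⊕5c=5c, 00⊕5c=5c.

3278b65c5c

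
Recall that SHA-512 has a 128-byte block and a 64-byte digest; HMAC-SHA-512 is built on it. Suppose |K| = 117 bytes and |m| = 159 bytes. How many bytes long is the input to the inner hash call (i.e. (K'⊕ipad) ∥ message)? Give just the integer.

287

Key is 117 ≤ 128 bytes, zero-padded: |K'| = 128.
Inner input = (K'⊕ipad) ∥ m → 128 + 159 = 287 bytes.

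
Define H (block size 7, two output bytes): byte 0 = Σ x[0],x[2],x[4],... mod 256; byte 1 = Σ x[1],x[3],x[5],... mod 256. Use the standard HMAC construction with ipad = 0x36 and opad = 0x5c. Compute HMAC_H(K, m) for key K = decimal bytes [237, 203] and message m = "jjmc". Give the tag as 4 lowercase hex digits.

0599

Key decimal bytes [237, 203] = ed cb is 2 bytes ≤ B = 7; zero-pad to 7 bytes: K' = ed cb 00 00 00 00 00.
K' ⊕ ipad = db fd 36 36 36 36 36.  K' ⊕ opad = b1 97 5c 5c 5c 5c 5c.
Inner input = (K'⊕ipad) ∥ m = db fd 36 36 36 36 36 ∥ 6a 6a 6d 63.
Inner hash: even-index sum = 586 mod 256 = 74; odd-index sum = 576 mod 256 = 64 → 4a 40.
Outer input = (K'⊕opad) ∥ inner = b1 97 5c 5c 5c 5c 5c ∥ 4a 40.
Outer hash (tag): even-index sum = 517 mod 256 = 5; odd-index sum = 409 mod 256 = 153 → 05 99.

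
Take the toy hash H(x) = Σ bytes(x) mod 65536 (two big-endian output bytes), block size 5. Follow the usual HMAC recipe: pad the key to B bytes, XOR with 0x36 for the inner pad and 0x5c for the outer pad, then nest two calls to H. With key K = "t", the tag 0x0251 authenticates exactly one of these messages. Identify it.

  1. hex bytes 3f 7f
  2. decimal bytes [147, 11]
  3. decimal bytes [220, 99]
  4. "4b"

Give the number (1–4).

2

Key "t" = 74 is 1 byte ≤ B = 5; zero-pad to 5 bytes: K' = 74 00 00 00 00.
K' ⊕ ipad = 42 36 36 36 36; K' ⊕ opad = 28 5c 5c 5c 5c.
m1: inner = H(42 36 36 36 36 3f 7f) = 01 d8; tag = H(28 5c 5c 5c 5c 01 d8) = 0271
m2: inner = H(42 36 36 36 36 93 0b) = 01 b8; tag = H(28 5c 5c 5c 5c 01 b8) = 0251 ← matches
m3: inner = H(42 36 36 36 36 dc 63) = 02 59; tag = H(28 5c 5c 5c 5c 02 59) = 01f3
m4: inner = H(42 36 36 36 36 34 62) = 01 b0; tag = H(28 5c 5c 5c 5c 01 b0) = 0249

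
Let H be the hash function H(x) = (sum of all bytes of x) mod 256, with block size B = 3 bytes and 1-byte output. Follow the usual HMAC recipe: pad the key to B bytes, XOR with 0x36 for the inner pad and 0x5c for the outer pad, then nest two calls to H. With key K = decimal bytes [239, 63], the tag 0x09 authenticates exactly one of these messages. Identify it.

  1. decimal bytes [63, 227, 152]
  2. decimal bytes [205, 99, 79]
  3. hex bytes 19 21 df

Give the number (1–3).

2

Key decimal bytes [239, 63] = ef 3f is 2 bytes ≤ B = 3; zero-pad to 3 bytes: K' = ef 3f 00.
K' ⊕ ipad = d9 09 36; K' ⊕ opad = b3 63 5c.
m1: inner = H(d9 09 36 3f e3 98) = d2; tag = H(b3 63 5c d2) = 44
m2: inner = H(d9 09 36 cd 63 4f) = 97; tag = H(b3 63 5c 97) = 09 ← matches
m3: inner = H(d9 09 36 19 21 df) = 31; tag = H(b3 63 5c 31) = a3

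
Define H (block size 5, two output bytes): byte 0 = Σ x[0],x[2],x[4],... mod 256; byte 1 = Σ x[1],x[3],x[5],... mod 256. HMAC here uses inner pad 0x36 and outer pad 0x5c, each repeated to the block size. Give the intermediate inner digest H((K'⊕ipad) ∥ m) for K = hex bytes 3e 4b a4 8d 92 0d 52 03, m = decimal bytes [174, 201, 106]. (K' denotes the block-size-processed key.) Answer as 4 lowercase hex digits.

252c

Key hex bytes 3e 4b a4 8d 92 0d 52 03 is 8 bytes > B = 5, so hash it first: H(key) = c6 e8, then zero-pad to 5 bytes: K' = c6 e8 00 00 00.
K' ⊕ ipad = f0 de 36 36 36.
Inner input = f0 de 36 36 36 ∥ ae c9 6a.
Inner hash: even-index sum = 549 mod 256 = 37; odd-index sum = 556 mod 256 = 44 → 25 2c.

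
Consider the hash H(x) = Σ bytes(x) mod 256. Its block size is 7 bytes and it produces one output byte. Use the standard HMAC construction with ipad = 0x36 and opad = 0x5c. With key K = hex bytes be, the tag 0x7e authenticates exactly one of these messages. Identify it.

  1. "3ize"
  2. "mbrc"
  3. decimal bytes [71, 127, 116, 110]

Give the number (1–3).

3

Key hex bytes be is 1 byte ≤ B = 7; zero-pad to 7 bytes: K' = be 00 00 00 00 00 00.
K' ⊕ ipad = 88 36 36 36 36 36 36; K' ⊕ opad = e2 5c 5c 5c 5c 5c 5c.
m1: inner = H(88 36 36 36 36 36 36 33 69 7a 65) = 47; tag = H(e2 5c 5c 5c 5c 5c 5c 47) = 51
m2: inner = H(88 36 36 36 36 36 36 6d 62 72 63) = 70; tag = H(e2 5c 5c 5c 5c 5c 5c 70) = 7a
m3: inner = H(88 36 36 36 36 36 36 47 7f 74 6e) = 74; tag = H(e2 5c 5c 5c 5c 5c 5c 74) = 7e ← matches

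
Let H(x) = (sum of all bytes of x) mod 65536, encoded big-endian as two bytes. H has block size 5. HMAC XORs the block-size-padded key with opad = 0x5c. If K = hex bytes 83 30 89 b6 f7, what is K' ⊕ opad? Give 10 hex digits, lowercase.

df6cd5eaab

Key hex bytes 83 30 89 b6 f7 is exactly B = 5 bytes: K' = 83 30 89 b6 f7.
XOR each byte with 0x5c: 83⊕5c=df, 30⊕5c=6c, 89⊕5c=d5, b6⊕5c=ea, f7⊕5c=ab.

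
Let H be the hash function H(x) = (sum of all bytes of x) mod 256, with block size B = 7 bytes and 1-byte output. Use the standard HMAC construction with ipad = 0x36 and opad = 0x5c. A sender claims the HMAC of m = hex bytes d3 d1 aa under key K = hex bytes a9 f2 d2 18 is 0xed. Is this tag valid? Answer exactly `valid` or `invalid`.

invalid

Key hex bytes a9 f2 d2 18 is 4 bytes ≤ B = 7; zero-pad to 7 bytes: K' = a9 f2 d2 18 00 00 00.
K' ⊕ ipad = 9f c4 e4 2e 36 36 36; K' ⊕ opad = f5 ae 8e 44 5c 5c 5c.
Inner hash: sum = 159+196+228+46+54+54+54+211+209+170 = 1381; mod 256 = 101 → 65.
Outer hash (recomputed tag): sum = 245+174+142+68+92+92+92+101 = 1006; mod 256 = 238 → ee.
Recomputed tag = ee; claimed = ed → mismatch.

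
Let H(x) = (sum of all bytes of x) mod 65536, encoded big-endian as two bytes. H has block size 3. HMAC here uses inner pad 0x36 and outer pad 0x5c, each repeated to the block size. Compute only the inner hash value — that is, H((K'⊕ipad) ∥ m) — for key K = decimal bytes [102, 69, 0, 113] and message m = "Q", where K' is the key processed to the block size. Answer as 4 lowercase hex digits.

00e8

Key decimal bytes [102, 69, 0, 113] = 66 45 00 71 is 4 bytes > B = 3, so hash it first: H(key) = 01 1c, then zero-pad to 3 bytes: K' = 01 1c 00.
K' ⊕ ipad = 37 2a 36.
Inner input = 37 2a 36 ∥ 51.
Inner hash: sum = 55+42+54+81 = 232 → 00 e8.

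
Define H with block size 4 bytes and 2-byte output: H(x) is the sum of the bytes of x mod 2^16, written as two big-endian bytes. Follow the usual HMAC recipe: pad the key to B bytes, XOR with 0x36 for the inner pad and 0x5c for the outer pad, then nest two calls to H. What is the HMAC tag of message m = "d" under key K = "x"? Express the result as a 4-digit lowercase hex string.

Key "x" = 78 is 1 byte ≤ B = 4; zero-pad to 4 bytes: K' = 78 00 00 00.
K' ⊕ ipad = 4e 36 36 36.  K' ⊕ opad = 24 5c 5c 5c.
Inner input = (K'⊕ipad) ∥ m = 4e 36 36 36 ∥ 64.
Inner hash: sum = 78+54+54+54+100 = 340 → 01 54.
Outer input = (K'⊕opad) ∥ inner = 24 5c 5c 5c ∥ 01 54.
Outer hash (tag): sum = 36+92+92+92+1+84 = 397 → 01 8d.

018d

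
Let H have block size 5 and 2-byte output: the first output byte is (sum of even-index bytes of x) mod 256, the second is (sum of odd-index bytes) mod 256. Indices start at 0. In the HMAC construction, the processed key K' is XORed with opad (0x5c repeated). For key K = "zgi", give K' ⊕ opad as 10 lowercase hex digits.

263b355c5c

Key "zgi" = 7a 67 69 is 3 bytes ≤ B = 5; zero-pad to 5 bytes: K' = 7a 67 69 00 00.
XOR each byte with 0x5c: 7a⊕5c=26, 67⊕5c=3b, 69⊕5c=35, 00⊕5c=5c, 00⊕5c=5c.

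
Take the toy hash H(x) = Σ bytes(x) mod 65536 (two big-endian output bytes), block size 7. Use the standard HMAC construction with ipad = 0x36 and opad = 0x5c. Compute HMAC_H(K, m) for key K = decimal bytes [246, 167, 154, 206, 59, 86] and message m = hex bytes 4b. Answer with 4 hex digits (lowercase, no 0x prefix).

Key decimal bytes [246, 167, 154, 206, 59, 86] = f6 a7 9a ce 3b 56 is 6 bytes ≤ B = 7; zero-pad to 7 bytes: K' = f6 a7 9a ce 3b 56 00.
K' ⊕ ipad = c0 91 ac f8 0d 60 36.  K' ⊕ opad = aa fb c6 92 67 0a 5c.
Inner input = (K'⊕ipad) ∥ m = c0 91 ac f8 0d 60 36 ∥ 4b.
Inner hash: sum = 192+145+172+248+13+96+54+75 = 995 → 03 e3.
Outer input = (K'⊕opad) ∥ inner = aa fb c6 92 67 0a 5c ∥ 03 e3.
Outer hash (tag): sum = 170+251+198+146+103+10+92+3+227 = 1200 → 04 b0.

04b0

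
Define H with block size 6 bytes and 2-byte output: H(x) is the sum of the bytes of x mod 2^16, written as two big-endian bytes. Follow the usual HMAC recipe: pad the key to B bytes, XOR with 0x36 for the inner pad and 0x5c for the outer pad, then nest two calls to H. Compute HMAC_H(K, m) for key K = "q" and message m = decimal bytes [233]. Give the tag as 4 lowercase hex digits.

Key "q" = 71 is 1 byte ≤ B = 6; zero-pad to 6 bytes: K' = 71 00 00 00 00 00.
K' ⊕ ipad = 47 36 36 36 36 36.  K' ⊕ opad = 2d 5c 5c 5c 5c 5c.
Inner input = (K'⊕ipad) ∥ m = 47 36 36 36 36 36 ∥ e9.
Inner hash: sum = 71+54+54+54+54+54+233 = 574 → 02 3e.
Outer input = (K'⊕opad) ∥ inner = 2d 5c 5c 5c 5c 5c ∥ 02 3e.
Outer hash (tag): sum = 45+92+92+92+92+92+2+62 = 569 → 02 39.

0239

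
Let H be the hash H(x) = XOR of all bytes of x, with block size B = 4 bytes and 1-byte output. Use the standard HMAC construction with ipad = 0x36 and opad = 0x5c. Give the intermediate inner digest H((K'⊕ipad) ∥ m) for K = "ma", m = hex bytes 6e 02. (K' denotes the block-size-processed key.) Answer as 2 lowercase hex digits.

Key "ma" = 6d 61 is 2 bytes ≤ B = 4; zero-pad to 4 bytes: K' = 6d 61 00 00.
K' ⊕ ipad = 5b 57 36 36.
Inner input = 5b 57 36 36 ∥ 6e 02.
Inner hash: XOR 5b⊕57⊕36⊕36⊕6e⊕02 = 60.

60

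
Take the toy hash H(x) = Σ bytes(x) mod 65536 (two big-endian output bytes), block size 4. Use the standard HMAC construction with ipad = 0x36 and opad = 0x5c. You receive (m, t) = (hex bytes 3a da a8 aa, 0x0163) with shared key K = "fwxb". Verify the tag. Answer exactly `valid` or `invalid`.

Key "fwxb" = 66 77 78 62 is exactly B = 4 bytes: K' = 66 77 78 62.
K' ⊕ ipad = 50 41 4e 54; K' ⊕ opad = 3a 2b 24 3e.
Inner hash: sum = 80+65+78+84+58+218+168+170 = 921 → 03 99.
Outer hash (recomputed tag): sum = 58+43+36+62+3+153 = 355 → 01 63.
Recomputed tag = 0163; claimed = 0163 → match.

valid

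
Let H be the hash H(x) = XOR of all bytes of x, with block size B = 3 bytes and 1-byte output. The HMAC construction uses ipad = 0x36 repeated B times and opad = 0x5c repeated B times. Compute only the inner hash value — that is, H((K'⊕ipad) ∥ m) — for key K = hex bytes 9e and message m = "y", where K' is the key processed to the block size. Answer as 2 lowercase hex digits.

d1

Key hex bytes 9e is 1 byte ≤ B = 3; zero-pad to 3 bytes: K' = 9e 00 00.
K' ⊕ ipad = a8 36 36.
Inner input = a8 36 36 ∥ 79.
Inner hash: XOR a8⊕36⊕36⊕79 = d1.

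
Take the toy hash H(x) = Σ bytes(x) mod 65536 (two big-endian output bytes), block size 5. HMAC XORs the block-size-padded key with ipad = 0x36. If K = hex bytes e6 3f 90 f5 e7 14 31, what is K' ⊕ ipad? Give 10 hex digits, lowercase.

35e0363636

Key hex bytes e6 3f 90 f5 e7 14 31 is 7 bytes > B = 5, so hash it first: H(key) = 03 d6, then zero-pad to 5 bytes: K' = 03 d6 00 00 00.
XOR each byte with 0x36: 03⊕36=35, d6⊕36=e0, 00⊕36=36, 00⊕36=36, 00⊕36=36.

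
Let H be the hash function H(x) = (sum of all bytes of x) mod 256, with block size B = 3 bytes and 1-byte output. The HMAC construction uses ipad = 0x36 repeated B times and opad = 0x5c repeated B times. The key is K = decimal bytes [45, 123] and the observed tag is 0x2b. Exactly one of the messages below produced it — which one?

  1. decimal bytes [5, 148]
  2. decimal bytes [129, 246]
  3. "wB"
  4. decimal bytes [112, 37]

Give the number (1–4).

Key decimal bytes [45, 123] = 2d 7b is 2 bytes ≤ B = 3; zero-pad to 3 bytes: K' = 2d 7b 00.
K' ⊕ ipad = 1b 4d 36; K' ⊕ opad = 71 27 5c.
m1: inner = H(1b 4d 36 05 94) = 37; tag = H(71 27 5c 37) = 2b ← matches
m2: inner = H(1b 4d 36 81 f6) = 15; tag = H(71 27 5c 15) = 09
m3: inner = H(1b 4d 36 77 42) = 57; tag = H(71 27 5c 57) = 4b
m4: inner = H(1b 4d 36 70 25) = 33; tag = H(71 27 5c 33) = 27

1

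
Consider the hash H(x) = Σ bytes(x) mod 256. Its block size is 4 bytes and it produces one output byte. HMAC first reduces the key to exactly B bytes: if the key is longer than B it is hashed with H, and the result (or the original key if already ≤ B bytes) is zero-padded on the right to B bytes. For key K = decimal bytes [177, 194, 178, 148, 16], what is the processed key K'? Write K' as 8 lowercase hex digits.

|K| = 5 > B = 4, so first hash the key.
H(K): sum = 177+194+178+148+16 = 713; mod 256 = 201 → c9.
Zero-pad H(K) = c9 to 4 bytes: K' = c9 00 00 00.

c9000000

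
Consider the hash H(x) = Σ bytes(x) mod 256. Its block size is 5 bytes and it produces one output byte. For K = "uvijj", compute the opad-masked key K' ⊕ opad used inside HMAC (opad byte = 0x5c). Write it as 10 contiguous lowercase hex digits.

292a353636

Key "uvijj" = 75 76 69 6a 6a is exactly B = 5 bytes: K' = 75 76 69 6a 6a.
XOR each byte with 0x5c: 75⊕5c=29, 76⊕5c=2a, 69⊕5c=35, 6a⊕5c=36, 6a⊕5c=36.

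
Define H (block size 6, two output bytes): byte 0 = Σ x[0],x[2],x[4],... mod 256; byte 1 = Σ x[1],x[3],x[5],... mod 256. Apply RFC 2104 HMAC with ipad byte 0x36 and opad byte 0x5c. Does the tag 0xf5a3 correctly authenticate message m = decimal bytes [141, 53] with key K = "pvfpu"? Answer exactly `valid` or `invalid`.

valid

Key "pvfpu" = 70 76 66 70 75 is 5 bytes ≤ B = 6; zero-pad to 6 bytes: K' = 70 76 66 70 75 00.
K' ⊕ ipad = 46 40 50 46 43 36; K' ⊕ opad = 2c 2a 3a 2c 29 5c.
Inner hash: even-index sum = 358 mod 256 = 102; odd-index sum = 241 mod 256 = 241 → 66 f1.
Outer hash (recomputed tag): even-index sum = 245 mod 256 = 245; odd-index sum = 419 mod 256 = 163 → f5 a3.
Recomputed tag = f5a3; claimed = f5a3 → match.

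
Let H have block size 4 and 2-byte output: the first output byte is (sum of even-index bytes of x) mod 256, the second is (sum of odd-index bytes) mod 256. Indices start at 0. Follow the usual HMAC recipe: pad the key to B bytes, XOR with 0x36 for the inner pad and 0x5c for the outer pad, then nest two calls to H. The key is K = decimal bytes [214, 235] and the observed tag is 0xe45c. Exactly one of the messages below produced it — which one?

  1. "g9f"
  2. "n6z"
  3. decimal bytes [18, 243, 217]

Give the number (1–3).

Key decimal bytes [214, 235] = d6 eb is 2 bytes ≤ B = 4; zero-pad to 4 bytes: K' = d6 eb 00 00.
K' ⊕ ipad = e0 dd 36 36; K' ⊕ opad = 8a b7 5c 5c.
m1: inner = H(e0 dd 36 36 67 39 66) = e3 4c; tag = H(8a b7 5c 5c e3 4c) = c95f
m2: inner = H(e0 dd 36 36 6e 36 7a) = fe 49; tag = H(8a b7 5c 5c fe 49) = e45c ← matches
m3: inner = H(e0 dd 36 36 12 f3 d9) = 01 06; tag = H(8a b7 5c 5c 01 06) = e719

2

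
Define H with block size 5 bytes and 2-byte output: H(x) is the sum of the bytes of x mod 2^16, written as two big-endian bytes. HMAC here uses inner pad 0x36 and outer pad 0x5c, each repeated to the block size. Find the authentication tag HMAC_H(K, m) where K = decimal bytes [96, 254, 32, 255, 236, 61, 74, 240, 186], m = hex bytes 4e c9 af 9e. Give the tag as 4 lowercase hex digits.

031b

Key decimal bytes [96, 254, 32, 255, 236, 61, 74, 240, 186] = 60 fe 20 ff ec 3d 4a f0 ba is 9 bytes > B = 5, so hash it first: H(key) = 05 9a, then zero-pad to 5 bytes: K' = 05 9a 00 00 00.
K' ⊕ ipad = 33 ac 36 36 36.  K' ⊕ opad = 59 c6 5c 5c 5c.
Inner input = (K'⊕ipad) ∥ m = 33 ac 36 36 36 ∥ 4e c9 af 9e.
Inner hash: sum = 51+172+54+54+54+78+201+175+158 = 997 → 03 e5.
Outer input = (K'⊕opad) ∥ inner = 59 c6 5c 5c 5c ∥ 03 e5.
Outer hash (tag): sum = 89+198+92+92+92+3+229 = 795 → 03 1b.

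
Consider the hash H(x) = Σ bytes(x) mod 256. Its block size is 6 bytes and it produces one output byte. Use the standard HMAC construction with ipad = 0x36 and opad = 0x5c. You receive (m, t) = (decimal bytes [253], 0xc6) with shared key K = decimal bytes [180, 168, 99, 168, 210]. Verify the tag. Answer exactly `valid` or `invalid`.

Key decimal bytes [180, 168, 99, 168, 210] = b4 a8 63 a8 d2 is 5 bytes ≤ B = 6; zero-pad to 6 bytes: K' = b4 a8 63 a8 d2 00.
K' ⊕ ipad = 82 9e 55 9e e4 36; K' ⊕ opad = e8 f4 3f f4 8e 5c.
Inner hash: sum = 130+158+85+158+228+54+253 = 1066; mod 256 = 42 → 2a.
Outer hash (recomputed tag): sum = 232+244+63+244+142+92+42 = 1059; mod 256 = 35 → 23.
Recomputed tag = 23; claimed = c6 → mismatch.

invalid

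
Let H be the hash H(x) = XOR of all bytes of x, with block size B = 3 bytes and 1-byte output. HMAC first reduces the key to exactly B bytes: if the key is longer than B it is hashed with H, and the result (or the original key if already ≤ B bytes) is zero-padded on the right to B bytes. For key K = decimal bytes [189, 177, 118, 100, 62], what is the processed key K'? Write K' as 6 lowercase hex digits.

200000

|K| = 5 > B = 3, so first hash the key.
H(K): XOR bd⊕b1⊕76⊕64⊕3e = 20.
Zero-pad H(K) = 20 to 3 bytes: K' = 20 00 00.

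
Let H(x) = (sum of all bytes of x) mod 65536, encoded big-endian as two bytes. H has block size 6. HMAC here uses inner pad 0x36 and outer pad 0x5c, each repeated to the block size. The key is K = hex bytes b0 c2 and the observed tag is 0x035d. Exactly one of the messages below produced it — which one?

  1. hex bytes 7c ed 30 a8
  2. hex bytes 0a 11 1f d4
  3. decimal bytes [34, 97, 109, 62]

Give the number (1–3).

Key hex bytes b0 c2 is 2 bytes ≤ B = 6; zero-pad to 6 bytes: K' = b0 c2 00 00 00 00.
K' ⊕ ipad = 86 f4 36 36 36 36; K' ⊕ opad = ec 9e 5c 5c 5c 5c.
m1: inner = H(86 f4 36 36 36 36 7c ed 30 a8) = 04 93; tag = H(ec 9e 5c 5c 5c 5c 04 93) = 0391
m2: inner = H(86 f4 36 36 36 36 0a 11 1f d4) = 03 60; tag = H(ec 9e 5c 5c 5c 5c 03 60) = 035d ← matches
m3: inner = H(86 f4 36 36 36 36 22 61 6d 3e) = 03 80; tag = H(ec 9e 5c 5c 5c 5c 03 80) = 037d

2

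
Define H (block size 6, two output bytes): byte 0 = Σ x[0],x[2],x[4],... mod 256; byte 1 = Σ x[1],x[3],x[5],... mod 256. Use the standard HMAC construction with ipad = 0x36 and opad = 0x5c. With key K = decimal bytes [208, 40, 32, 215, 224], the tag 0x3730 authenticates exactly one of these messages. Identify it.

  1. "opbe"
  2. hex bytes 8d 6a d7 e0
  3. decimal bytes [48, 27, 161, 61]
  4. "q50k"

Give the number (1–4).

Key decimal bytes [208, 40, 32, 215, 224] = d0 28 20 d7 e0 is 5 bytes ≤ B = 6; zero-pad to 6 bytes: K' = d0 28 20 d7 e0 00.
K' ⊕ ipad = e6 1e 16 e1 d6 36; K' ⊕ opad = 8c 74 7c 8b bc 5c.
m1: inner = H(e6 1e 16 e1 d6 36 6f 70 62 65) = a3 0a; tag = H(8c 74 7c 8b bc 5c a3 0a) = 6765
m2: inner = H(e6 1e 16 e1 d6 36 8d 6a d7 e0) = 36 7f; tag = H(8c 74 7c 8b bc 5c 36 7f) = fada
m3: inner = H(e6 1e 16 e1 d6 36 30 1b a1 3d) = a3 8d; tag = H(8c 74 7c 8b bc 5c a3 8d) = 67e8
m4: inner = H(e6 1e 16 e1 d6 36 71 35 30 6b) = 73 d5; tag = H(8c 74 7c 8b bc 5c 73 d5) = 3730 ← matches

4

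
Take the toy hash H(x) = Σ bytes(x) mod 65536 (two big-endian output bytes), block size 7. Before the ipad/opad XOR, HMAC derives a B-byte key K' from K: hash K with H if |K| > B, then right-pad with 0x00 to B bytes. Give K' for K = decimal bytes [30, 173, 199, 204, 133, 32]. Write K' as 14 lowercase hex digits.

Key decimal bytes [30, 173, 199, 204, 133, 32] = 1e ad c7 cc 85 20 is 6 bytes ≤ B = 7; zero-pad to 7 bytes: K' = 1e ad c7 cc 85 20 00.

1eadc7cc852000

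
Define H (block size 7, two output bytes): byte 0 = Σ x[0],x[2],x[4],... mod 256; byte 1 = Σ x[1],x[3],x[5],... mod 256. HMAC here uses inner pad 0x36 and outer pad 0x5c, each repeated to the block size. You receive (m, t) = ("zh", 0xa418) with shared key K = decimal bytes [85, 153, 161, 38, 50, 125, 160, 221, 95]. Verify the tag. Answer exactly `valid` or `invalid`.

valid

Key decimal bytes [85, 153, 161, 38, 50, 125, 160, 221, 95] = 55 99 a1 26 32 7d a0 dd 5f is 9 bytes > B = 7, so hash it first: H(key) = 27 19, then zero-pad to 7 bytes: K' = 27 19 00 00 00 00 00.
K' ⊕ ipad = 11 2f 36 36 36 36 36; K' ⊕ opad = 7b 45 5c 5c 5c 5c 5c.
Inner hash: even-index sum = 283 mod 256 = 27; odd-index sum = 277 mod 256 = 21 → 1b 15.
Outer hash (recomputed tag): even-index sum = 420 mod 256 = 164; odd-index sum = 280 mod 256 = 24 → a4 18.
Recomputed tag = a418; claimed = a418 → match.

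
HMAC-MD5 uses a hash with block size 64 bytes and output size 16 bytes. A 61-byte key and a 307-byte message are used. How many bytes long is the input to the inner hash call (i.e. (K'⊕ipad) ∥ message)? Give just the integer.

Key is 61 ≤ 64 bytes, zero-padded: |K'| = 64.
Inner input = (K'⊕ipad) ∥ m → 64 + 307 = 371 bytes.

371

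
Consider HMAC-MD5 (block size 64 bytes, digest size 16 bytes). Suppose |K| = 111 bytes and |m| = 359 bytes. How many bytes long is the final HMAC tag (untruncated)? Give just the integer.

The tag is one MD5 digest: 16 bytes.

16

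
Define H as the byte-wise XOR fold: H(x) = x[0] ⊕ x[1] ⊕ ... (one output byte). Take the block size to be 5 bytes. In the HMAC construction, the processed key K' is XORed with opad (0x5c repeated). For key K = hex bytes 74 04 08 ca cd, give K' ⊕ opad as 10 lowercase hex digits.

Key hex bytes 74 04 08 ca cd is exactly B = 5 bytes: K' = 74 04 08 ca cd.
XOR each byte with 0x5c: 74⊕5c=28, 04⊕5c=58, 08⊕5c=54, ca⊕5c=96, cd⊕5c=91.

2858549691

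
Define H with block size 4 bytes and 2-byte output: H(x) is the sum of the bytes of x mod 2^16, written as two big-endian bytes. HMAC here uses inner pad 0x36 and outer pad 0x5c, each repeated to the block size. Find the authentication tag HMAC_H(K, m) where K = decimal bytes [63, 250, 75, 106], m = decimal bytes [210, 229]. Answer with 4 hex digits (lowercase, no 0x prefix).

01be

Key decimal bytes [63, 250, 75, 106] = 3f fa 4b 6a is exactly B = 4 bytes: K' = 3f fa 4b 6a.
K' ⊕ ipad = 09 cc 7d 5c.  K' ⊕ opad = 63 a6 17 36.
Inner input = (K'⊕ipad) ∥ m = 09 cc 7d 5c ∥ d2 e5.
Inner hash: sum = 9+204+125+92+210+229 = 869 → 03 65.
Outer input = (K'⊕opad) ∥ inner = 63 a6 17 36 ∥ 03 65.
Outer hash (tag): sum = 99+166+23+54+3+101 = 446 → 01 be.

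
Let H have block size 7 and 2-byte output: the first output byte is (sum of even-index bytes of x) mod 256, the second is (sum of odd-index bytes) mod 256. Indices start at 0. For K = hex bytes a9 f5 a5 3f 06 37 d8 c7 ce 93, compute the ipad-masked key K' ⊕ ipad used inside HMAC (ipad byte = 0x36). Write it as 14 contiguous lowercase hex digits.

ccf33636363636

Key hex bytes a9 f5 a5 3f 06 37 d8 c7 ce 93 is 10 bytes > B = 7, so hash it first: H(key) = fa c5, then zero-pad to 7 bytes: K' = fa c5 00 00 00 00 00.
XOR each byte with 0x36: fa⊕36=cc, c5⊕36=f3, 00⊕36=36, 00⊕36=36, 00⊕36=36, 00⊕36=36, 00⊕36=36.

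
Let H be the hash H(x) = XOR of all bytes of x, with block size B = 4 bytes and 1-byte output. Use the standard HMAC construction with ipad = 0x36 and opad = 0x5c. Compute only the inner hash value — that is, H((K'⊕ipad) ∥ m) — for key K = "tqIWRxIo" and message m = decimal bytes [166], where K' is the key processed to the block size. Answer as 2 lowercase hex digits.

b1

Key "tqIWRxIo" = 74 71 49 57 52 78 49 6f is 8 bytes > B = 4, so hash it first: H(key) = 17, then zero-pad to 4 bytes: K' = 17 00 00 00.
K' ⊕ ipad = 21 36 36 36.
Inner input = 21 36 36 36 ∥ a6.
Inner hash: XOR 21⊕36⊕36⊕36⊕a6 = b1.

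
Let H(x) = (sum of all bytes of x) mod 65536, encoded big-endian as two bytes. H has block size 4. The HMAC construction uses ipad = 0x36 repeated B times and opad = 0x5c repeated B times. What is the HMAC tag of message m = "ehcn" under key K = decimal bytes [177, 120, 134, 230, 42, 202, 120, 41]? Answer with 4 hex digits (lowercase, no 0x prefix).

Key decimal bytes [177, 120, 134, 230, 42, 202, 120, 41] = b1 78 86 e6 2a ca 78 29 is 8 bytes > B = 4, so hash it first: H(key) = 04 2a, then zero-pad to 4 bytes: K' = 04 2a 00 00.
K' ⊕ ipad = 32 1c 36 36.  K' ⊕ opad = 58 76 5c 5c.
Inner input = (K'⊕ipad) ∥ m = 32 1c 36 36 ∥ 65 68 63 6e.
Inner hash: sum = 50+28+54+54+101+104+99+110 = 600 → 02 58.
Outer input = (K'⊕opad) ∥ inner = 58 76 5c 5c ∥ 02 58.
Outer hash (tag): sum = 88+118+92+92+2+88 = 480 → 01 e0.

01e0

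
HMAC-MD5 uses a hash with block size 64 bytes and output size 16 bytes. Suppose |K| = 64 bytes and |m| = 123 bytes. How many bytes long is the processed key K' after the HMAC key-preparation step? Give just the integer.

64

Key is 64 ≤ 64 bytes, zero-padded: |K'| = 64.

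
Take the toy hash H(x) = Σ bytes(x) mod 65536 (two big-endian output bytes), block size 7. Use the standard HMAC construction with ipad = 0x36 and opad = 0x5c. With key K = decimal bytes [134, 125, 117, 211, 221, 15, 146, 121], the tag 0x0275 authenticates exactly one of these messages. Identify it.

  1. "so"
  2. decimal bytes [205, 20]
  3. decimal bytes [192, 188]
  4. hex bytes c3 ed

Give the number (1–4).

Key decimal bytes [134, 125, 117, 211, 221, 15, 146, 121] = 86 7d 75 d3 dd 0f 92 79 is 8 bytes > B = 7, so hash it first: H(key) = 04 42, then zero-pad to 7 bytes: K' = 04 42 00 00 00 00 00.
K' ⊕ ipad = 32 74 36 36 36 36 36; K' ⊕ opad = 58 1e 5c 5c 5c 5c 5c.
m1: inner = H(32 74 36 36 36 36 36 73 6f) = 02 96; tag = H(58 1e 5c 5c 5c 5c 5c 02 96) = 02da
m2: inner = H(32 74 36 36 36 36 36 cd 14) = 02 95; tag = H(58 1e 5c 5c 5c 5c 5c 02 95) = 02d9
m3: inner = H(32 74 36 36 36 36 36 c0 bc) = 03 30; tag = H(58 1e 5c 5c 5c 5c 5c 03 30) = 0275 ← matches
m4: inner = H(32 74 36 36 36 36 36 c3 ed) = 03 64; tag = H(58 1e 5c 5c 5c 5c 5c 03 64) = 02a9

3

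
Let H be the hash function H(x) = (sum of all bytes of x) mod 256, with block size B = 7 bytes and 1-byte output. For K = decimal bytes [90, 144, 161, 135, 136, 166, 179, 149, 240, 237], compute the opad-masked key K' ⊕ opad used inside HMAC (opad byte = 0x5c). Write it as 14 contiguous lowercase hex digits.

Key decimal bytes [90, 144, 161, 135, 136, 166, 179, 149, 240, 237] = 5a 90 a1 87 88 a6 b3 95 f0 ed is 10 bytes > B = 7, so hash it first: H(key) = 65, then zero-pad to 7 bytes: K' = 65 00 00 00 00 00 00.
XOR each byte with 0x5c: 65⊕5c=39, 00⊕5c=5c, 00⊕5c=5c, 00⊕5c=5c, 00⊕5c=5c, 00⊕5c=5c, 00⊕5c=5c.

395c5c5c5c5c5c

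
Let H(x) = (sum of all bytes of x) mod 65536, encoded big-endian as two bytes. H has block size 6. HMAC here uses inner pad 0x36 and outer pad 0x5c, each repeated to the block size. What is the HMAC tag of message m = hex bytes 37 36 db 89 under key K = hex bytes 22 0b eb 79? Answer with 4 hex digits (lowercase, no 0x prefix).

0326

Key hex bytes 22 0b eb 79 is 4 bytes ≤ B = 6; zero-pad to 6 bytes: K' = 22 0b eb 79 00 00.
K' ⊕ ipad = 14 3d dd 4f 36 36.  K' ⊕ opad = 7e 57 b7 25 5c 5c.
Inner input = (K'⊕ipad) ∥ m = 14 3d dd 4f 36 36 ∥ 37 36 db 89.
Inner hash: sum = 20+61+221+79+54+54+55+54+219+137 = 954 → 03 ba.
Outer input = (K'⊕opad) ∥ inner = 7e 57 b7 25 5c 5c ∥ 03 ba.
Outer hash (tag): sum = 126+87+183+37+92+92+3+186 = 806 → 03 26.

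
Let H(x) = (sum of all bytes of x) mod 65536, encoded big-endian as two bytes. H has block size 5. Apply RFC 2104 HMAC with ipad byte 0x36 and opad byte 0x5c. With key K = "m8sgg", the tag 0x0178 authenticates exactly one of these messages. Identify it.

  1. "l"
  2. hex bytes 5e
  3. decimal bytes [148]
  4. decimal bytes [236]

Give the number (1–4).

Key "m8sgg" = 6d 38 73 67 67 is exactly B = 5 bytes: K' = 6d 38 73 67 67.
K' ⊕ ipad = 5b 0e 45 51 51; K' ⊕ opad = 31 64 2f 3b 3b.
m1: inner = H(5b 0e 45 51 51 6c) = 01 bc; tag = H(31 64 2f 3b 3b 01 bc) = 01f7
m2: inner = H(5b 0e 45 51 51 5e) = 01 ae; tag = H(31 64 2f 3b 3b 01 ae) = 01e9
m3: inner = H(5b 0e 45 51 51 94) = 01 e4; tag = H(31 64 2f 3b 3b 01 e4) = 021f
m4: inner = H(5b 0e 45 51 51 ec) = 02 3c; tag = H(31 64 2f 3b 3b 02 3c) = 0178 ← matches

4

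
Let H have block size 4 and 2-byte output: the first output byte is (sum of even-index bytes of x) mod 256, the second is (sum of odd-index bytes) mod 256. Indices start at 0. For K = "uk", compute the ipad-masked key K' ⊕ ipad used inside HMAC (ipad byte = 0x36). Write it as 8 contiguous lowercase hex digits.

435d3636

Key "uk" = 75 6b is 2 bytes ≤ B = 4; zero-pad to 4 bytes: K' = 75 6b 00 00.
XOR each byte with 0x36: 75⊕36=43, 6b⊕36=5d, 00⊕36=36, 00⊕36=36.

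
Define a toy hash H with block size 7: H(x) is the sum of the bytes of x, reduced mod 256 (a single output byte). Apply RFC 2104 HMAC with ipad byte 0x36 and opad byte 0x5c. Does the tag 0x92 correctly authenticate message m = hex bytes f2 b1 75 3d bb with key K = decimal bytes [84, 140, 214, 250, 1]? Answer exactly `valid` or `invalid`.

invalid

Key decimal bytes [84, 140, 214, 250, 1] = 54 8c d6 fa 01 is 5 bytes ≤ B = 7; zero-pad to 7 bytes: K' = 54 8c d6 fa 01 00 00.
K' ⊕ ipad = 62 ba e0 cc 37 36 36; K' ⊕ opad = 08 d0 8a a6 5d 5c 5c.
Inner hash: sum = 98+186+224+204+55+54+54+242+177+117+61+187 = 1659; mod 256 = 123 → 7b.
Outer hash (recomputed tag): sum = 8+208+138+166+93+92+92+123 = 920; mod 256 = 152 → 98.
Recomputed tag = 98; claimed = 92 → mismatch.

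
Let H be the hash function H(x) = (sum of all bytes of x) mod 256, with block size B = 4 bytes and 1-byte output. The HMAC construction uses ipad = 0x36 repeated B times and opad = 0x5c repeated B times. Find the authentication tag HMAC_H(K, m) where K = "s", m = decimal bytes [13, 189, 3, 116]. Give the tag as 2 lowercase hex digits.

Key "s" = 73 is 1 byte ≤ B = 4; zero-pad to 4 bytes: K' = 73 00 00 00.
K' ⊕ ipad = 45 36 36 36.  K' ⊕ opad = 2f 5c 5c 5c.
Inner input = (K'⊕ipad) ∥ m = 45 36 36 36 ∥ 0d bd 03 74.
Inner hash: sum = 69+54+54+54+13+189+3+116 = 552; mod 256 = 40 → 28.
Outer input = (K'⊕opad) ∥ inner = 2f 5c 5c 5c ∥ 28.
Outer hash (tag): sum = 47+92+92+92+40 = 363; mod 256 = 107 → 6b.

6b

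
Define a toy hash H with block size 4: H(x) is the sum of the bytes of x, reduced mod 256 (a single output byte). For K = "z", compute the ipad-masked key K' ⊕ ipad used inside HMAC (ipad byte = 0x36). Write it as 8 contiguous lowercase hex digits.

Key "z" = 7a is 1 byte ≤ B = 4; zero-pad to 4 bytes: K' = 7a 00 00 00.
XOR each byte with 0x36: 7a⊕36=4c, 00⊕36=36, 00⊕36=36, 00⊕36=36.

4c363636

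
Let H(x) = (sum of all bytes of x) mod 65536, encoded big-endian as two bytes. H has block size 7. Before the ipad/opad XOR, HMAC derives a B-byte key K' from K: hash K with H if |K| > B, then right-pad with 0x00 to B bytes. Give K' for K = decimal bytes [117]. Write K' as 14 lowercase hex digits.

75000000000000

Key decimal bytes [117] = 75 is 1 byte ≤ B = 7; zero-pad to 7 bytes: K' = 75 00 00 00 00 00 00.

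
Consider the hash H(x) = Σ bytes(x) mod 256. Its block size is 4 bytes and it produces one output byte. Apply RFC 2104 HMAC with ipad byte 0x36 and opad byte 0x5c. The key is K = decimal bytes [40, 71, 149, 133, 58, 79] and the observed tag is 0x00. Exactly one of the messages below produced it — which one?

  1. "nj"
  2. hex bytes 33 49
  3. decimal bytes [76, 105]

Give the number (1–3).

1

Key decimal bytes [40, 71, 149, 133, 58, 79] = 28 47 95 85 3a 4f is 6 bytes > B = 4, so hash it first: H(key) = 12, then zero-pad to 4 bytes: K' = 12 00 00 00.
K' ⊕ ipad = 24 36 36 36; K' ⊕ opad = 4e 5c 5c 5c.
m1: inner = H(24 36 36 36 6e 6a) = 9e; tag = H(4e 5c 5c 5c 9e) = 00 ← matches
m2: inner = H(24 36 36 36 33 49) = 42; tag = H(4e 5c 5c 5c 42) = a4
m3: inner = H(24 36 36 36 4c 69) = 7b; tag = H(4e 5c 5c 5c 7b) = dd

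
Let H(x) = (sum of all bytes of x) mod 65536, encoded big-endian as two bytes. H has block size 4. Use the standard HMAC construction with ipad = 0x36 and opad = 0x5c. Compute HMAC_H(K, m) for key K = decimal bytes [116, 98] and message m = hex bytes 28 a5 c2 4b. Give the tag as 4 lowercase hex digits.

01fc

Key decimal bytes [116, 98] = 74 62 is 2 bytes ≤ B = 4; zero-pad to 4 bytes: K' = 74 62 00 00.
K' ⊕ ipad = 42 54 36 36.  K' ⊕ opad = 28 3e 5c 5c.
Inner input = (K'⊕ipad) ∥ m = 42 54 36 36 ∥ 28 a5 c2 4b.
Inner hash: sum = 66+84+54+54+40+165+194+75 = 732 → 02 dc.
Outer input = (K'⊕opad) ∥ inner = 28 3e 5c 5c ∥ 02 dc.
Outer hash (tag): sum = 40+62+92+92+2+220 = 508 → 01 fc.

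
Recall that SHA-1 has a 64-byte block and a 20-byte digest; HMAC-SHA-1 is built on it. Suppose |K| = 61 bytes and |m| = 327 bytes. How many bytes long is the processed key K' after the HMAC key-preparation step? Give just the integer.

64

Key is 61 ≤ 64 bytes, zero-padded: |K'| = 64.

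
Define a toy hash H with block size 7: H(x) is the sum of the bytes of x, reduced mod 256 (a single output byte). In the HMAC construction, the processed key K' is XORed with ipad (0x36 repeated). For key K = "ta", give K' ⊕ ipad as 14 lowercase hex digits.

42573636363636

Key "ta" = 74 61 is 2 bytes ≤ B = 7; zero-pad to 7 bytes: K' = 74 61 00 00 00 00 00.
XOR each byte with 0x36: 74⊕36=42, 61⊕36=57, 00⊕36=36, 00⊕36=36, 00⊕36=36, 00⊕36=36, 00⊕36=36.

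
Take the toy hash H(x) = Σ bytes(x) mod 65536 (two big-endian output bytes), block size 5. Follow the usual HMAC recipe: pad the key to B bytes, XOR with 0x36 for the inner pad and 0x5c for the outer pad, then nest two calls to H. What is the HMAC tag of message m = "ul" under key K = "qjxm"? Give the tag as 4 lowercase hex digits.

0179

Key "qjxm" = 71 6a 78 6d is 4 bytes ≤ B = 5; zero-pad to 5 bytes: K' = 71 6a 78 6d 00.
K' ⊕ ipad = 47 5c 4e 5b 36.  K' ⊕ opad = 2d 36 24 31 5c.
Inner input = (K'⊕ipad) ∥ m = 47 5c 4e 5b 36 ∥ 75 6c.
Inner hash: sum = 71+92+78+91+54+117+108 = 611 → 02 63.
Outer input = (K'⊕opad) ∥ inner = 2d 36 24 31 5c ∥ 02 63.
Outer hash (tag): sum = 45+54+36+49+92+2+99 = 377 → 01 79.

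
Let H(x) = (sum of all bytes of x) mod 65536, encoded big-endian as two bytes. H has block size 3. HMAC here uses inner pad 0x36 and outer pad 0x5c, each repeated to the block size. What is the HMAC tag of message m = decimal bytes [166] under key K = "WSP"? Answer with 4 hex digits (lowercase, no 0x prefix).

00f9

Key "WSP" = 57 53 50 is exactly B = 3 bytes: K' = 57 53 50.
K' ⊕ ipad = 61 65 66.  K' ⊕ opad = 0b 0f 0c.
Inner input = (K'⊕ipad) ∥ m = 61 65 66 ∥ a6.
Inner hash: sum = 97+101+102+166 = 466 → 01 d2.
Outer input = (K'⊕opad) ∥ inner = 0b 0f 0c ∥ 01 d2.
Outer hash (tag): sum = 11+15+12+1+210 = 249 → 00 f9.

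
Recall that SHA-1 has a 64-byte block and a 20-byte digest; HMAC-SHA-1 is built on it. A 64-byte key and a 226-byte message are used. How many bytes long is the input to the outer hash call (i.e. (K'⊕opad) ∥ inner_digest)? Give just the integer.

84

Key is 64 ≤ 64 bytes, zero-padded: |K'| = 64.
Outer input = (K'⊕opad) ∥ H(inner) → 64 + 20 = 84 bytes.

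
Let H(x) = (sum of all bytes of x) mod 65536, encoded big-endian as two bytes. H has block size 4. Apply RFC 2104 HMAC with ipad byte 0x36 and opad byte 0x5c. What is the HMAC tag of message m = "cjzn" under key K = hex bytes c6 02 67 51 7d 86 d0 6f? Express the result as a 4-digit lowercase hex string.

Key hex bytes c6 02 67 51 7d 86 d0 6f is 8 bytes > B = 4, so hash it first: H(key) = 03 c2, then zero-pad to 4 bytes: K' = 03 c2 00 00.
K' ⊕ ipad = 35 f4 36 36.  K' ⊕ opad = 5f 9e 5c 5c.
Inner input = (K'⊕ipad) ∥ m = 35 f4 36 36 ∥ 63 6a 7a 6e.
Inner hash: sum = 53+244+54+54+99+106+122+110 = 842 → 03 4a.
Outer input = (K'⊕opad) ∥ inner = 5f 9e 5c 5c ∥ 03 4a.
Outer hash (tag): sum = 95+158+92+92+3+74 = 514 → 02 02.

0202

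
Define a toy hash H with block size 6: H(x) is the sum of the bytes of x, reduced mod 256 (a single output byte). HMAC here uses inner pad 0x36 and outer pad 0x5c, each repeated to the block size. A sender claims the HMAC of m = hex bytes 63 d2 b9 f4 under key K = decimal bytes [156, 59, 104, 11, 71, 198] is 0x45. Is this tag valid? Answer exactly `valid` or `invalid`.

Key decimal bytes [156, 59, 104, 11, 71, 198] = 9c 3b 68 0b 47 c6 is exactly B = 6 bytes: K' = 9c 3b 68 0b 47 c6.
K' ⊕ ipad = aa 0d 5e 3d 71 f0; K' ⊕ opad = c0 67 34 57 1b 9a.
Inner hash: sum = 170+13+94+61+113+240+99+210+185+244 = 1429; mod 256 = 149 → 95.
Outer hash (recomputed tag): sum = 192+103+52+87+27+154+149 = 764; mod 256 = 252 → fc.
Recomputed tag = fc; claimed = 45 → mismatch.

invalid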